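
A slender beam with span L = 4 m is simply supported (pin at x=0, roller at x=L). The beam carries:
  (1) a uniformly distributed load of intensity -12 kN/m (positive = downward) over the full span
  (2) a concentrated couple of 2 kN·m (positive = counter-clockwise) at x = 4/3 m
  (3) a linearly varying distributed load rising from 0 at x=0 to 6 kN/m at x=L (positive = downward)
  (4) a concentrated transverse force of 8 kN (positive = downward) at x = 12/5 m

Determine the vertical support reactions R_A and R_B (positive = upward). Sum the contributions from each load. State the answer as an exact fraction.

Load 1 — uniform load w=-12 kN/m over full span:
  R_A = wL/2 = (-12)·4/2 = -24 kN
  R_B = wL/2 = (-12)·4/2 = -24 kN
Load 2 — applied couple M₀=2 kN·m at a=4/3 m (b=L-a=8/3):
  R_A = M₀/L = 2/4 = 1/2 kN
  R_B = -M₀/L = -2/4 = -1/2 kN
Load 3 — triangular load w₀=6 kN/m (0→w₀ over full span):
  R_A = w₀L/6 = 6·4/6 = 4 kN
  R_B = w₀L/3 = 6·4/3 = 8 kN
Load 4 — point force P=8 kN at a=12/5 m (b=L-a=8/5):
  R_A = Pb/L = 8·(8/5)/4 = 16/5 kN
  R_B = Pa/L = 8·(12/5)/4 = 24/5 kN
Superposition: R_A = -163/10 kN, R_B = -117/10 kN

R_A = -163/10 kN, R_B = -117/10 kN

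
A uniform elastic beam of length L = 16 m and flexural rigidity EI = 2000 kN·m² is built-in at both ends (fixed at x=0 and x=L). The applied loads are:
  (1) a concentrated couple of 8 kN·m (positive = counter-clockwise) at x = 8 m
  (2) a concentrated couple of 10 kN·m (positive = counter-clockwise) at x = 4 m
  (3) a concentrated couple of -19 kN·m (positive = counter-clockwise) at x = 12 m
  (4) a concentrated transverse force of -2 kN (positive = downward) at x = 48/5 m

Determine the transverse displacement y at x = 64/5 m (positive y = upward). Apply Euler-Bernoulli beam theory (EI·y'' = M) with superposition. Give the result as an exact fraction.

Load 1 — applied couple M₀=8 kN·m at a=8 m (b=L-a=8):
  y_1 = (R_Ax³/6 - M_Ax²/2 - M₀(x-a)²/2)/EI  [x>a] with R_A=3/4, M_A=2 = ((3/4)·(64/5)³/6 - 2·(64/5)²/2 - 8·((64/5)-8)²/2)/2000 = 48/15625 m
Load 2 — applied couple M₀=10 kN·m at a=4 m (b=L-a=12):
  y_2 = (R_Ax³/6 - M_Ax²/2 - M₀(x-a)²/2)/EI  [x>a] with R_A=45/64, M_A=-15/8 = ((45/64)·(64/5)³/6 - (-15/8)·(64/5)²/2 - 10·((64/5)-4)²/2)/2000 = 19/3125 m
Load 3 — applied couple M₀=-19 kN·m at a=12 m (b=L-a=4):
  y_3 = (R_Ax³/6 - M_Ax²/2 - M₀(x-a)²/2)/EI  [x>a] with R_A=-171/128, M_A=-95/16 = ((-171/128)·(64/5)³/6 - (-95/16)·(64/5)²/2 - (-19)·((64/5)-12)²/2)/2000 = 399/31250 m
Load 4 — point force P=-2 kN at a=48/5 m (b=L-a=32/5):
  y_4 = -Pa²(L-x)²(3bL-(3b+a)(L-x))/(6L³EI)  [x>a] = -(-2)·(48/5)²·(16-(64/5))²·(3·(32/5)·16-(3·(32/5)+(48/5))·(16-(64/5)))/(6·16³·2000) = 16128/1953125 m
Superposition: y = Σ y_i = 117881/3906250 m ≈ 0.030178 m

y(64/5) = 117881/3906250 m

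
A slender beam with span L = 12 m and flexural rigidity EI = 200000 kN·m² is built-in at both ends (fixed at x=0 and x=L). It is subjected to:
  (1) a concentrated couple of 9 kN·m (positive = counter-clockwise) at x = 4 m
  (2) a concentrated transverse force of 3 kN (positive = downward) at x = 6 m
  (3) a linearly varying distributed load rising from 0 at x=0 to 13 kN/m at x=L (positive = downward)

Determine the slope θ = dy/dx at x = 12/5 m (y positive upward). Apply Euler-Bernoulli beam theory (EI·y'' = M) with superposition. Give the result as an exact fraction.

θ(12/5) = -27333/62500000 rad

Load 1 — applied couple M₀=9 kN·m at a=4 m (b=L-a=8):
  θ_1 = (R_Ax²/2 - M_Ax)/EI  [x≤a] with R_A=1, M_A=0 = (1·(12/5)²/2 - 0·(12/5))/200000 = 9/625000 rad
Load 2 — point force P=3 kN at a=6 m (b=L-a=6):
  θ_2 = -Pb²x(2aL-(3a+b)x)/(2L³EI)  [x≤a] = -3·6²·(12/5)·(2·6·12-(3·6+6)·(12/5))/(2·12³·200000) = -81/2500000 rad
Load 3 — triangular load w₀=13 kN/m (0→w₀ over full span):
  θ_3 = -w₀(2x(L-x)(L-2x)(x+2L)+x²(L-x)²)/(120LEI) = -13·(2·(12/5)·(12-(12/5))·(12-2·(12/5))·((12/5)+2·12)+(12/5)²·(12-(12/5))²)/(120·12·200000) = -819/1953125 rad
Superposition: θ = Σ θ_i = -27333/62500000 rad ≈ -0.000437 rad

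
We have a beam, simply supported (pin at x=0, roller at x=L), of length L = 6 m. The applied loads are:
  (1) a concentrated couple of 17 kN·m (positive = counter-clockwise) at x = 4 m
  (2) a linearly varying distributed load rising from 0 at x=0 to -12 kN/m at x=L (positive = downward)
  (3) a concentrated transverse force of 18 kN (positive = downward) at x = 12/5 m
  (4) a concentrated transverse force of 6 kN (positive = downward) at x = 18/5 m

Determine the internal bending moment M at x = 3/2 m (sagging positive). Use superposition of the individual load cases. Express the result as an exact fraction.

M(3/2) = 287/40 kN·m

Load 1 — applied couple M₀=17 kN·m at a=4 m (b=L-a=2):
  M_1 = M₀x/L  [x≤a] = 17·(3/2)/6 = 17/4 kN·m
Load 2 — triangular load w₀=-12 kN/m (0→w₀ over full span):
  M_2 = w₀Lx/6 - w₀x³/(6L) = (-12)·6·(3/2)/6 - (-12)·(3/2)³/(6·6) = -135/8 kN·m
Load 3 — point force P=18 kN at a=12/5 m (b=L-a=18/5):
  M_3 = Pbx/L  [x≤a] = 18·(18/5)·(3/2)/6 = 81/5 kN·m
Load 4 — point force P=6 kN at a=18/5 m (b=L-a=12/5):
  M_4 = Pbx/L  [x≤a] = 6·(12/5)·(3/2)/6 = 18/5 kN·m
Superposition: M = Σ M_i = 287/40 kN·m ≈ 7.175000 kN·m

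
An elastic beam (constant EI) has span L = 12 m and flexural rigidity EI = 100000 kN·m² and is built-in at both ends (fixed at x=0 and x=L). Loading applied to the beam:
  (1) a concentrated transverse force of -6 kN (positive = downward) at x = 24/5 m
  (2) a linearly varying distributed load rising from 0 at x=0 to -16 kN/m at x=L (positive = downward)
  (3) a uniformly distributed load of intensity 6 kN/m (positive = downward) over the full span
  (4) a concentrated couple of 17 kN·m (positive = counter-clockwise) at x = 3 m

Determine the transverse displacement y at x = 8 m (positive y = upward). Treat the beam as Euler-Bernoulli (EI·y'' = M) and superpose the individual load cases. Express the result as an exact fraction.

y(8) = 374303/225000000 m

Load 1 — point force P=-6 kN at a=24/5 m (b=L-a=36/5):
  y_1 = -Pa²(L-x)²(3bL-(3b+a)(L-x))/(6L³EI)  [x>a] = -(-6)·(24/5)²·(12-8)²·(3·(36/5)·12-(3·(36/5)+(24/5))·(12-8))/(6·12³·100000) = 128/390625 m
Load 2 — triangular load w₀=-16 kN/m (0→w₀ over full span):
  y_2 = -w₀x²(L-x)²(x+2L)/(120LEI) = -(-16)·8²·(12-8)²·(8+2·12)/(120·12·100000) = 512/140625 m
Load 3 — uniform load w=6 kN/m over full span:
  y_3 = -wx²(L-x)²/(24EI) = -6·8²·(12-8)²/(24·100000) = -8/3125 m
Load 4 — applied couple M₀=17 kN·m at a=3 m (b=L-a=9):
  y_4 = (R_Ax³/6 - M_Ax²/2 - M₀(x-a)²/2)/EI  [x>a] with R_A=51/32, M_A=-51/16 = ((51/32)·8³/6 - (-51/16)·8²/2 - 17·(8-3)²/2)/100000 = 51/200000 m
Superposition: y = Σ y_i = 374303/225000000 m ≈ 0.001664 m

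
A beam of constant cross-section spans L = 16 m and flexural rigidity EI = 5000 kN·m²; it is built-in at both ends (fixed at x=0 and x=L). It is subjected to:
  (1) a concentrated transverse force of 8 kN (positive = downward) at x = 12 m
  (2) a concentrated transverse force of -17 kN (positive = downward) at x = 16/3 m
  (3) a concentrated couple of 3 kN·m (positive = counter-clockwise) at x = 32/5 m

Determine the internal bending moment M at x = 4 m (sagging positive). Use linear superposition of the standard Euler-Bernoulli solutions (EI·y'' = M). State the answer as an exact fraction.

M(4) = -6989/675 kN·m

Load 1 — point force P=8 kN at a=12 m (b=L-a=4):
  M_1 = Pb²(3a+b)x/L³ - Pab²/L²  [x≤a] = 8·4²·(3·12+4)·4/16³ - 8·12·4²/16² = -1 kN·m
Load 2 — point force P=-17 kN at a=16/3 m (b=L-a=32/3):
  M_2 = Pb²(3a+b)x/L³ - Pab²/L²  [x≤a] = (-17)·(32/3)²·(3·(16/3)+(32/3))·4/16³ - (-17)·(16/3)·(32/3)²/16² = -272/27 kN·m
Load 3 — applied couple M₀=3 kN·m at a=32/5 m (b=L-a=48/5):
  M_3 = R_Ax - M_A  [x≤a] with R_A=27/100, M_A=9/25 = (27/100)·4 - (9/25) = 18/25 kN·m
Superposition: M = Σ M_i = -6989/675 kN·m ≈ -10.354074 kN·m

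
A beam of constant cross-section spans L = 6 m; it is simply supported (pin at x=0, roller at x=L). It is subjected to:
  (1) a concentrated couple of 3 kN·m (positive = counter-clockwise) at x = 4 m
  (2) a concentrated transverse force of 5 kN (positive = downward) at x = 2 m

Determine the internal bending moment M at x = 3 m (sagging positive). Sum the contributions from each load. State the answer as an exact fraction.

Load 1 — applied couple M₀=3 kN·m at a=4 m (b=L-a=2):
  M_1 = M₀x/L  [x≤a] = 3·3/6 = 3/2 kN·m
Load 2 — point force P=5 kN at a=2 m (b=L-a=4):
  M_2 = Pa(L-x)/L  [x>a] = 5·2·(6-3)/6 = 5 kN·m
Superposition: M = Σ M_i = 13/2 kN·m ≈ 6.500000 kN·m

M(3) = 13/2 kN·m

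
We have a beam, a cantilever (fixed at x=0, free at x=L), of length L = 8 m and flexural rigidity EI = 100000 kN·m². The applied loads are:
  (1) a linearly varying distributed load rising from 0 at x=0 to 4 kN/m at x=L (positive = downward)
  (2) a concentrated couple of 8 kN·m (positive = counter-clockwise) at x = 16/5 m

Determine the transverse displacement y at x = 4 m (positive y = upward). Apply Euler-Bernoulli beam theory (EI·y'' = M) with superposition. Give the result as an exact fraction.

Load 1 — triangular load w₀=4 kN/m (0→w₀ over full span):
  y_1 = (w₀Lx³/12-w₀L²x²/6-w₀x⁵/(120L))/EI = (4·8·4³/12-4·8²·4²/6-4·4⁵/(120·8))/100000 = -242/46875 m
Load 2 — applied couple M₀=8 kN·m at a=16/5 m (b=L-a=24/5):
  y_2 = M₀a(2x-a)/(2EI)  [x>a] = 8·(16/5)·(2·4-(16/5))/(2·100000) = 48/78125 m
Superposition: y = Σ y_i = -1066/234375 m ≈ -0.004548 m

y(4) = -1066/234375 m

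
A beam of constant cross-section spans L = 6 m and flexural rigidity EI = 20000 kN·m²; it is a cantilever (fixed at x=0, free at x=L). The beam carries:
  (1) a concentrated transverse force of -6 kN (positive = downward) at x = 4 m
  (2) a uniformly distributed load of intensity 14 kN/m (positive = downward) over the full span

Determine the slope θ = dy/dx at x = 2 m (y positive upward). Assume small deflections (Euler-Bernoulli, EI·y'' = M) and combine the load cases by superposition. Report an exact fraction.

θ(2) = -239/15000 rad

Load 1 — point force P=-6 kN at a=4 m (b=L-a=2):
  θ_1 = -Px(2a-x)/(2EI)  [x≤a] = -(-6)·2·(2·4-2)/(2·20000) = 9/5000 rad
Load 2 — uniform load w=14 kN/m over full span:
  θ_2 = -wx(x²-3Lx+3L²)/(6EI) = -14·2·(2²-3·6·2+3·6²)/(6·20000) = -133/7500 rad
Superposition: θ = Σ θ_i = -239/15000 rad ≈ -0.015933 rad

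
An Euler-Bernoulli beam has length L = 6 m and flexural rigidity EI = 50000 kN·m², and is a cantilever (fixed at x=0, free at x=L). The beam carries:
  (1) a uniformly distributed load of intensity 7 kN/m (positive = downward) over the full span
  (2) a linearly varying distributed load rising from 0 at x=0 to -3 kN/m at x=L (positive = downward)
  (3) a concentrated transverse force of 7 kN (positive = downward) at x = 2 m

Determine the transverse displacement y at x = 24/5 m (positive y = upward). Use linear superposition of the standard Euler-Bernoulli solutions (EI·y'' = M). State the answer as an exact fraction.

Load 1 — uniform load w=7 kN/m over full span:
  y_1 = -wx²(x²-4Lx+6L²)/(24EI) = -7·(24/5)²·((24/5)²-4·6·(24/5)+6·6²)/(24·50000) = -32508/1953125 m
Load 2 — triangular load w₀=-3 kN/m (0→w₀ over full span):
  y_2 = (w₀Lx³/12-w₀L²x²/6-w₀x⁵/(120L))/EI = ((-3)·6·(24/5)³/12-(-3)·6²·(24/5)²/6-(-3)·(24/5)⁵/(120·6))/50000 = 253368/48828125 m
Load 3 — point force P=7 kN at a=2 m (b=L-a=4):
  y_3 = -Pa²(3x-a)/(6EI)  [x>a] = -7·2²·(3·(24/5)-2)/(6·50000) = -217/187500 m
Superposition: y = Σ y_i = -7390109/585937500 m ≈ -0.012612 m

y(24/5) = -7390109/585937500 m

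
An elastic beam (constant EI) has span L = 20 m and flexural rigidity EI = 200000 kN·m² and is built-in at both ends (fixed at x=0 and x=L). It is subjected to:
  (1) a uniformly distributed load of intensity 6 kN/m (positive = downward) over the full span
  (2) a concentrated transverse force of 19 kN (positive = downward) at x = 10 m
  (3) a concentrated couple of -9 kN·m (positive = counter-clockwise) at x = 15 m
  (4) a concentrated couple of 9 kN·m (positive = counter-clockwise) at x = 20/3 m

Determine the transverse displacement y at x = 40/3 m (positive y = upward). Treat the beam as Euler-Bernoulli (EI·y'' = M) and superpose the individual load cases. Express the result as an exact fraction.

y(40/3) = -4009/324000 m

Load 1 — uniform load w=6 kN/m over full span:
  y_1 = -wx²(L-x)²/(24EI) = -6·(40/3)²·(20-(40/3))²/(24·200000) = -4/405 m
Load 2 — point force P=19 kN at a=10 m (b=L-a=10):
  y_2 = -Pa²(L-x)²(3bL-(3b+a)(L-x))/(6L³EI)  [x>a] = -19·10²·(20-(40/3))²·(3·10·20-(3·10+10)·(20-(40/3)))/(6·20³·200000) = -19/6480 m
Load 3 — applied couple M₀=-9 kN·m at a=15 m (b=L-a=5):
  y_3 = (R_Ax³/6 - M_Ax²/2)/EI  [x≤a] with R_A=-81/160, M_A=-45/16 = ((-81/160)·(40/3)³/6 - (-45/16)·(40/3)²/2)/200000 = 1/4000 m
Load 4 — applied couple M₀=9 kN·m at a=20/3 m (b=L-a=40/3):
  y_4 = (R_Ax³/6 - M_Ax²/2 - M₀(x-a)²/2)/EI  [x>a] with R_A=3/5, M_A=0 = ((3/5)·(40/3)³/6 - 0·(40/3)²/2 - 9·((40/3)-(20/3))²/2)/200000 = 1/5400 m
Superposition: y = Σ y_i = -4009/324000 m ≈ -0.012373 m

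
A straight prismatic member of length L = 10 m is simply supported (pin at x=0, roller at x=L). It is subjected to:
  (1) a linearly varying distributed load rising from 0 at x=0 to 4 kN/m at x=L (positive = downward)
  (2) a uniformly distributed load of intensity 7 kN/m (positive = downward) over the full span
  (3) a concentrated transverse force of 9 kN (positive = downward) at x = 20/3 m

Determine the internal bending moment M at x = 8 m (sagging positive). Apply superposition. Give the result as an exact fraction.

Load 1 — triangular load w₀=4 kN/m (0→w₀ over full span):
  M_1 = w₀Lx/6 - w₀x³/(6L) = 4·10·8/6 - 4·8³/(6·10) = 96/5 kN·m
Load 2 — uniform load w=7 kN/m over full span:
  M_2 = wx(L-x)/2 = 7·8·(10-8)/2 = 56 kN·m
Load 3 — point force P=9 kN at a=20/3 m (b=L-a=10/3):
  M_3 = Pa(L-x)/L  [x>a] = 9·(20/3)·(10-8)/10 = 12 kN·m
Superposition: M = Σ M_i = 436/5 kN·m ≈ 87.200000 kN·m

M(8) = 436/5 kN·m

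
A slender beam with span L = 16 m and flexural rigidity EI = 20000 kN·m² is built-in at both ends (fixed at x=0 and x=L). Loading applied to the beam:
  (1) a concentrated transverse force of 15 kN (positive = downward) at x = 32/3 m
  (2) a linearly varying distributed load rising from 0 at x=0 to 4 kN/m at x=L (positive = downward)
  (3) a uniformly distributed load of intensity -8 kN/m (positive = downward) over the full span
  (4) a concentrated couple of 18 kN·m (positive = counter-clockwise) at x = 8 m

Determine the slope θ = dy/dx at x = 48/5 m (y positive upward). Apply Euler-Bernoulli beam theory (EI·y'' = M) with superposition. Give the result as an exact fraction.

θ(48/5) = -10613/2343750 rad

Load 1 — point force P=15 kN at a=32/3 m (b=L-a=16/3):
  θ_1 = -Pb²x(2aL-(3a+b)x)/(2L³EI)  [x≤a] = -15·(16/3)²·(48/5)·(2·(32/3)·16-(3·(32/3)+(16/3))·(48/5))/(2·16³·20000) = 4/9375 rad
Load 2 — triangular load w₀=4 kN/m (0→w₀ over full span):
  θ_2 = -w₀(2x(L-x)(L-2x)(x+2L)+x²(L-x)²)/(120LEI) = -4·(2·(48/5)·(16-(48/5))·(16-2·(48/5))·((48/5)+2·16)+(48/5)²·(16-(48/5))²)/(120·16·20000) = 512/390625 rad
Load 3 — uniform load w=-8 kN/m over full span:
  θ_3 = -wx(L-x)(L-2x)/(12EI) = -(-8)·(48/5)·(16-(48/5))·(16-2·(48/5))/(12·20000) = -512/78125 rad
Load 4 — applied couple M₀=18 kN·m at a=8 m (b=L-a=8):
  θ_4 = (R_Ax²/2 - M_Ax - M₀(x-a))/EI  [x>a] with R_A=27/16, M_A=9/2 = ((27/16)·(48/5)²/2 - (9/2)·(48/5) - 18·((48/5)-8))/20000 = 9/31250 rad
Superposition: θ = Σ θ_i = -10613/2343750 rad ≈ -0.004528 rad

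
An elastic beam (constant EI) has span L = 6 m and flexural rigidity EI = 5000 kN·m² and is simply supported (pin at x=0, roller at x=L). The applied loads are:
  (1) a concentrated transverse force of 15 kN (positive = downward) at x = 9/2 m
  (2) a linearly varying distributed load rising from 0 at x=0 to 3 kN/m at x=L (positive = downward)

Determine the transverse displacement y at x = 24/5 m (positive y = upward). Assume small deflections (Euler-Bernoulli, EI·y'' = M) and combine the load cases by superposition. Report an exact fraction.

y(24/5) = -11999583/1250000000 m

Load 1 — point force P=15 kN at a=9/2 m (b=L-a=3/2):
  y_1 = -Pa(L-x)(2Lx-a²-x²)/(6LEI)  [x>a] = -15·(9/2)·(6-(24/5))·(2·6·(24/5)-(9/2)²-(24/5)²)/(6·6·5000) = -12879/2000000 m
Load 2 — triangular load w₀=3 kN/m (0→w₀ over full span):
  y_2 = -w₀x(7L⁴-10L²x²+3x⁴)/(360LEI) = -3·(24/5)·(7·6⁴-10·6²·(24/5)²+3·(24/5)⁴)/(360·6·5000) = -30861/9765625 m
Superposition: y = Σ y_i = -11999583/1250000000 m ≈ -0.009600 m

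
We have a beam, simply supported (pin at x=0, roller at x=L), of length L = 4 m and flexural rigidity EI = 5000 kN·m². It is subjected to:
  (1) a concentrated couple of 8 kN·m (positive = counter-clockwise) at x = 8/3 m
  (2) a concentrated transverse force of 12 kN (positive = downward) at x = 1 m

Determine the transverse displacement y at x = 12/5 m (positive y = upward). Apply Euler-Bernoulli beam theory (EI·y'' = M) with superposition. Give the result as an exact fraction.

y(12/5) = -1301/468750 m

Load 1 — applied couple M₀=8 kN·m at a=8/3 m (b=L-a=4/3):
  y_1 = (M₀x³/(6L)+C₁x)/EI  [x≤a] with C₁=M₀(3b²-L²)/(6L)=-32/9 = (8·(12/5)³/(6·4)+(-32/9)·(12/5))/5000 = -184/234375 m
Load 2 — point force P=12 kN at a=1 m (b=L-a=3):
  y_2 = -Pa(L-x)(2Lx-a²-x²)/(6LEI)  [x>a] = -12·1·(4-(12/5))·(2·4·(12/5)-1²-(12/5)²)/(6·4·5000) = -311/156250 m
Superposition: y = Σ y_i = -1301/468750 m ≈ -0.002775 m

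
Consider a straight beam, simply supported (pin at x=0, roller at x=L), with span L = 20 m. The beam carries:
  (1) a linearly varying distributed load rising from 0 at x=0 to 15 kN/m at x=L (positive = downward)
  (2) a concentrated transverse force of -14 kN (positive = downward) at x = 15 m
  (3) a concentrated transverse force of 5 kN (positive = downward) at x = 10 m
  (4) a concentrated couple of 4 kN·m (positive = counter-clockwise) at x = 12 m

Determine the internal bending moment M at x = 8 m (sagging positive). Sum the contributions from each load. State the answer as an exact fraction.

M(8) = 1648/5 kN·m

Load 1 — triangular load w₀=15 kN/m (0→w₀ over full span):
  M_1 = w₀Lx/6 - w₀x³/(6L) = 15·20·8/6 - 15·8³/(6·20) = 336 kN·m
Load 2 — point force P=-14 kN at a=15 m (b=L-a=5):
  M_2 = Pbx/L  [x≤a] = (-14)·5·8/20 = -28 kN·m
Load 3 — point force P=5 kN at a=10 m (b=L-a=10):
  M_3 = Pbx/L  [x≤a] = 5·10·8/20 = 20 kN·m
Load 4 — applied couple M₀=4 kN·m at a=12 m (b=L-a=8):
  M_4 = M₀x/L  [x≤a] = 4·8/20 = 8/5 kN·m
Superposition: M = Σ M_i = 1648/5 kN·m ≈ 329.600000 kN·m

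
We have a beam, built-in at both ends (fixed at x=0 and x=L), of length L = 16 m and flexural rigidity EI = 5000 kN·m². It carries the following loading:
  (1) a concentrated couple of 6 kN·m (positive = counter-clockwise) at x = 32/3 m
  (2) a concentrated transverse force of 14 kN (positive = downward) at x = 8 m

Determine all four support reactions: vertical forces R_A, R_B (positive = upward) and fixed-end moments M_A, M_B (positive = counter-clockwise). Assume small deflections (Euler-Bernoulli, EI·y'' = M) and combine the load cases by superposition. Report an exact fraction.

R_A = 15/2 kN, M_A = 30 kN·m, R_B = 13/2 kN, M_B = -28 kN·m

Load 1 — applied couple M₀=6 kN·m at a=32/3 m (b=L-a=16/3):
  R_A = 6M₀ab/L³ = 6·6·(32/3)·(16/3)/16³ = 1/2 kN
  M_A = M₀b(2a-b)/L² = 6·(16/3)·(2·(32/3)-(16/3))/16² = 2 kN·m
  R_B = -6M₀ab/L³ = -6·6·(32/3)·(16/3)/16³ = -1/2 kN
  M_B = M₀a(2b-a)/L² = 6·(32/3)·(2·(16/3)-(32/3))/16² = 0 kN·m
Load 2 — point force P=14 kN at a=8 m (b=L-a=8):
  R_A = Pb²(3a+b)/L³ = 14·8²·(3·8+8)/16³ = 7 kN
  M_A = Pab²/L² = 14·8·8²/16² = 28 kN·m
  R_B = Pa²(a+3b)/L³ = 14·8²·(8+3·8)/16³ = 7 kN
  M_B = -Pa²b/L² = -14·8²·8/16² = -28 kN·m
Superposition: R_A = 15/2 kN, M_A = 30 kN·m, R_B = 13/2 kN, M_B = -28 kN·m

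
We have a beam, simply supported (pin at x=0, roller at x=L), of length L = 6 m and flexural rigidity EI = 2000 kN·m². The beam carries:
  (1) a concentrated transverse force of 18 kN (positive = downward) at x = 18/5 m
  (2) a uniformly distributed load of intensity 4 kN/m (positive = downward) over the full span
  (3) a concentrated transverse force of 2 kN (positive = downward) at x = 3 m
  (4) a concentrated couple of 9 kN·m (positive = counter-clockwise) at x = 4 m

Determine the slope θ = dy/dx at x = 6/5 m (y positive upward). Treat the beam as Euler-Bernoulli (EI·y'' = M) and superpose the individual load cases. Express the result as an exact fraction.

θ(6/5) = -17079/500000 rad

Load 1 — point force P=18 kN at a=18/5 m (b=L-a=12/5):
  θ_1 = -Pb(L²-b²-3x²)/(6LEI)  [x≤a] = -18·(12/5)·(6²-(12/5)²-3·(6/5)²)/(6·6·2000) = -243/15625 rad
Load 2 — uniform load w=4 kN/m over full span:
  θ_2 = -w(L³-6Lx²+4x³)/(24EI) = -4·(6³-6·6·(6/5)²+4·(6/5)³)/(24·2000) = -891/62500 rad
Load 3 — point force P=2 kN at a=3 m (b=L-a=3):
  θ_3 = -Pb(L²-b²-3x²)/(6LEI)  [x≤a] = -2·3·(6²-3²-3·(6/5)²)/(6·6·2000) = -189/100000 rad
Load 4 — applied couple M₀=9 kN·m at a=4 m (b=L-a=2):
  θ_4 = (M₀x²/(2L)+C₁)/EI  [x≤a] with C₁=M₀(3b²-L²)/(6L)=-6 = (9·(6/5)²/(2·6)+(-6))/2000 = -123/50000 rad
Superposition: θ = Σ θ_i = -17079/500000 rad ≈ -0.034158 rad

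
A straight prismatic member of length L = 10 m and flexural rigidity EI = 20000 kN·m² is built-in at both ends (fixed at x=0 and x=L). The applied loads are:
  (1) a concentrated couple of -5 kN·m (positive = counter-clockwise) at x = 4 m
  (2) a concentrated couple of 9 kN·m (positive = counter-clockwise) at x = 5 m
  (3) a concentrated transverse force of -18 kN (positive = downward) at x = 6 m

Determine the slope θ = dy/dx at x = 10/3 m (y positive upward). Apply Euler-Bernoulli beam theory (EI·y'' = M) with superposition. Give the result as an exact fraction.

θ(10/3) = 51/50000 rad

Load 1 — applied couple M₀=-5 kN·m at a=4 m (b=L-a=6):
  θ_1 = (R_Ax²/2 - M_Ax)/EI  [x≤a] with R_A=-18/25, M_A=-3/5 = ((-18/25)·(10/3)²/2 - (-3/5)·(10/3))/20000 = -1/10000 rad
Load 2 — applied couple M₀=9 kN·m at a=5 m (b=L-a=5):
  θ_2 = (R_Ax²/2 - M_Ax)/EI  [x≤a] with R_A=27/20, M_A=9/4 = ((27/20)·(10/3)²/2 - (9/4)·(10/3))/20000 = 0 rad
Load 3 — point force P=-18 kN at a=6 m (b=L-a=4):
  θ_3 = -Pb²x(2aL-(3a+b)x)/(2L³EI)  [x≤a] = -(-18)·4²·(10/3)·(2·6·10-(3·6+4)·(10/3))/(2·10³·20000) = 7/6250 rad
Superposition: θ = Σ θ_i = 51/50000 rad ≈ 0.001020 rad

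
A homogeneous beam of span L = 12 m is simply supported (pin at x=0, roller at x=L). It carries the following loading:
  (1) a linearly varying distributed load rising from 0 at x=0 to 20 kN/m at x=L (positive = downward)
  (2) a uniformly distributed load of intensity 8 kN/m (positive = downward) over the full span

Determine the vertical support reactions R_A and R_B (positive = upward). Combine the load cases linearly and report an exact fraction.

Load 1 — triangular load w₀=20 kN/m (0→w₀ over full span):
  R_A = w₀L/6 = 20·12/6 = 40 kN
  R_B = w₀L/3 = 20·12/3 = 80 kN
Load 2 — uniform load w=8 kN/m over full span:
  R_A = wL/2 = 8·12/2 = 48 kN
  R_B = wL/2 = 8·12/2 = 48 kN
Superposition: R_A = 88 kN, R_B = 128 kN

R_A = 88 kN, R_B = 128 kN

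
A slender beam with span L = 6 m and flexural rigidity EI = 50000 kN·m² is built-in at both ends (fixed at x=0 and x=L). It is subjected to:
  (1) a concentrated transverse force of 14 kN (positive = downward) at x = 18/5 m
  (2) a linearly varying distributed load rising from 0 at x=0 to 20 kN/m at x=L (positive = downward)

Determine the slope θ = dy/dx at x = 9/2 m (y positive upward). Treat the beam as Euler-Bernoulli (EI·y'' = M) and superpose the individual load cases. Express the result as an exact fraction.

θ(9/2) = 201879/400000000 rad

Load 1 — point force P=14 kN at a=18/5 m (b=L-a=12/5):
  θ_1 = Pa²(L-x)(2bL-(3b+a)(L-x))/(2L³EI)  [x>a] = 14·(18/5)²·(6-(9/2))·(2·(12/5)·6-(3·(12/5)+(18/5))·(6-(9/2)))/(2·6³·50000) = 3969/25000000 rad
Load 2 — triangular load w₀=20 kN/m (0→w₀ over full span):
  θ_2 = -w₀(2x(L-x)(L-2x)(x+2L)+x²(L-x)²)/(120LEI) = -20·(2·(9/2)·(6-(9/2))·(6-2·(9/2))·((9/2)+2·6)+(9/2)²·(6-(9/2))²)/(120·6·50000) = 1107/3200000 rad
Superposition: θ = Σ θ_i = 201879/400000000 rad ≈ 0.000505 rad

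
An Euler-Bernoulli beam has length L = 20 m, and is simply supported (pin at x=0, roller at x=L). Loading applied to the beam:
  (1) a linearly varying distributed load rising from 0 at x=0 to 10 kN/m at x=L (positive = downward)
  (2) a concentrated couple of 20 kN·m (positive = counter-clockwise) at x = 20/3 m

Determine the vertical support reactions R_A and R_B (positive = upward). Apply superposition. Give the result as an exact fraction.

Load 1 — triangular load w₀=10 kN/m (0→w₀ over full span):
  R_A = w₀L/6 = 10·20/6 = 100/3 kN
  R_B = w₀L/3 = 10·20/3 = 200/3 kN
Load 2 — applied couple M₀=20 kN·m at a=20/3 m (b=L-a=40/3):
  R_A = M₀/L = 20/20 = 1 kN
  R_B = -M₀/L = -20/20 = -1 kN
Superposition: R_A = 103/3 kN, R_B = 197/3 kN

R_A = 103/3 kN, R_B = 197/3 kN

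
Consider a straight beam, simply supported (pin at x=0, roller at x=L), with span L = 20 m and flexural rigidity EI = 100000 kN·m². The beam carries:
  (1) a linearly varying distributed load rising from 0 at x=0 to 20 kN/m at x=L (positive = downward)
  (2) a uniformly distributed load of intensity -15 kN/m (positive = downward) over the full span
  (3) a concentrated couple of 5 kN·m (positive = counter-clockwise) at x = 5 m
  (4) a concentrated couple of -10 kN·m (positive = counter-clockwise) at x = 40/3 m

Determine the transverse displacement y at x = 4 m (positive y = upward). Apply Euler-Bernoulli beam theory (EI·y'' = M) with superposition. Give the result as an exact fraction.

y(4) = 625517/9000000 m

Load 1 — triangular load w₀=20 kN/m (0→w₀ over full span):
  y_1 = -w₀x(7L⁴-10L²x²+3x⁴)/(360LEI) = -20·4·(7·20⁴-10·20²·4²+3·4⁴)/(360·20·100000) = -5504/46875 m
Load 2 — uniform load w=-15 kN/m over full span:
  y_2 = -wx(L³-2Lx²+x³)/(24EI) = -(-15)·4·(20³-2·20·4²+4³)/(24·100000) = 116/625 m
Load 3 — applied couple M₀=5 kN·m at a=5 m (b=L-a=15):
  y_3 = (M₀x³/(6L)+C₁x)/EI  [x≤a] with C₁=M₀(3b²-L²)/(6L)=275/24 = (5·4³/(6·20)+(275/24)·4)/100000 = 97/200000 m
Load 4 — applied couple M₀=-10 kN·m at a=40/3 m (b=L-a=20/3):
  y_4 = (M₀x³/(6L)+C₁x)/EI  [x≤a] with C₁=M₀(3b²-L²)/(6L)=200/9 = ((-10)·4³/(6·20)+(200/9)·4)/100000 = 47/56250 m
Superposition: y = Σ y_i = 625517/9000000 m ≈ 0.069502 m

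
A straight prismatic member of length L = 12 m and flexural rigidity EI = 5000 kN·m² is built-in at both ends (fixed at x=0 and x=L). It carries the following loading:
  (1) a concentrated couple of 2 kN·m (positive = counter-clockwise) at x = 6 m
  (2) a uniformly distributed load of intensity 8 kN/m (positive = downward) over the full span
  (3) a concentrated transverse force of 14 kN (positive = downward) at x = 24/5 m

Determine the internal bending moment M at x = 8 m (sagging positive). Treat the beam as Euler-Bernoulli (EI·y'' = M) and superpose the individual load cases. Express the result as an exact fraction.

Load 1 — applied couple M₀=2 kN·m at a=6 m (b=L-a=6):
  M_1 = R_Ax - M_A - M₀  [x>a] with R_A=1/4, M_A=1/2 = (1/4)·8 - (1/2) - 2 = -1/2 kN·m
Load 2 — uniform load w=8 kN/m over full span:
  M_2 = wLx/2 - wL²/12 - wx²/2 = 8·12·8/2 - 8·12²/12 - 8·8²/2 = 32 kN·m
Load 3 — point force P=14 kN at a=24/5 m (b=L-a=36/5):
  M_3 = Pa²(a+3b)(L-x)/L³ - Pa²b/L²  [x>a] = 14·(24/5)²·((24/5)+3·(36/5))·(12-8)/12³ - 14·(24/5)²·(36/5)/12² = 448/125 kN·m
Superposition: M = Σ M_i = 8771/250 kN·m ≈ 35.084000 kN·m

M(8) = 8771/250 kN·m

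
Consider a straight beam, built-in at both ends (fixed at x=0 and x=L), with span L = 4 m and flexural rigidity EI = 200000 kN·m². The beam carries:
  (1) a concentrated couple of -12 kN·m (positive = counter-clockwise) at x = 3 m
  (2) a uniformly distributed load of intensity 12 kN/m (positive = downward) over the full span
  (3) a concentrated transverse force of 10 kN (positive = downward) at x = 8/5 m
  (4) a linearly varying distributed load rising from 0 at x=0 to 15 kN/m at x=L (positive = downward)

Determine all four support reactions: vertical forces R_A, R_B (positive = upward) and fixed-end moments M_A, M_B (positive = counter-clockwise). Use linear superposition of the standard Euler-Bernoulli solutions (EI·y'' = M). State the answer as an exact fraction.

R_A = 7221/200 kN, M_A = 2601/100 kN·m, R_B = 10379/200 kN, M_B = -2959/100 kN·m

Load 1 — applied couple M₀=-12 kN·m at a=3 m (b=L-a=1):
  R_A = 6M₀ab/L³ = 6·(-12)·3·1/4³ = -27/8 kN
  M_A = M₀b(2a-b)/L² = (-12)·1·(2·3-1)/4² = -15/4 kN·m
  R_B = -6M₀ab/L³ = -6·(-12)·3·1/4³ = 27/8 kN
  M_B = M₀a(2b-a)/L² = (-12)·3·(2·1-3)/4² = 9/4 kN·m
Load 2 — uniform load w=12 kN/m over full span:
  R_A = wL/2 = 12·4/2 = 24 kN
  M_A = wL²/12 = 12·4²/12 = 16 kN·m
  R_B = wL/2 = 12·4/2 = 24 kN
  M_B = -wL²/12 = -12·4²/12 = -16 kN·m
Load 3 — point force P=10 kN at a=8/5 m (b=L-a=12/5):
  R_A = Pb²(3a+b)/L³ = 10·(12/5)²·(3·(8/5)+(12/5))/4³ = 162/25 kN
  M_A = Pab²/L² = 10·(8/5)·(12/5)²/4² = 144/25 kN·m
  R_B = Pa²(a+3b)/L³ = 10·(8/5)²·((8/5)+3·(12/5))/4³ = 88/25 kN
  M_B = -Pa²b/L² = -10·(8/5)²·(12/5)/4² = -96/25 kN·m
Load 4 — triangular load w₀=15 kN/m (0→w₀ over full span):
  R_A = 3w₀L/20 = 3·15·4/20 = 9 kN
  M_A = w₀L²/30 = 15·4²/30 = 8 kN·m
  R_B = 7w₀L/20 = 7·15·4/20 = 21 kN
  M_B = -w₀L²/20 = -15·4²/20 = -12 kN·m
Superposition: R_A = 7221/200 kN, M_A = 2601/100 kN·m, R_B = 10379/200 kN, M_B = -2959/100 kN·m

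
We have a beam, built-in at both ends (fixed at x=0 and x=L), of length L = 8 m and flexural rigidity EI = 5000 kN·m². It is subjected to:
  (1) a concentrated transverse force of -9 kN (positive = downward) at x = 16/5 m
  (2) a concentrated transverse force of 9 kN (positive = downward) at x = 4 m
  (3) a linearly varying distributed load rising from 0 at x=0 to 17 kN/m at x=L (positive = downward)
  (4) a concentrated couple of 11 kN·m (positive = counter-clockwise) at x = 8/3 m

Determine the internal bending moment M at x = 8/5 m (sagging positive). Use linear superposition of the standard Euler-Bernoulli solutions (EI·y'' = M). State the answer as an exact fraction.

Load 1 — point force P=-9 kN at a=16/5 m (b=L-a=24/5):
  M_1 = Pb²(3a+b)x/L³ - Pab²/L²  [x≤a] = (-9)·(24/5)²·(3·(16/5)+(24/5))·(8/5)/8³ - (-9)·(16/5)·(24/5)²/8² = 648/625 kN·m
Load 2 — point force P=9 kN at a=4 m (b=L-a=4):
  M_2 = Pb²(3a+b)x/L³ - Pab²/L²  [x≤a] = 9·4²·(3·4+4)·(8/5)/8³ - 9·4·4²/8² = -9/5 kN·m
Load 3 — triangular load w₀=17 kN/m (0→w₀ over full span):
  M_3 = 3w₀Lx/20 - w₀L²/30 - w₀x³/(6L) = 3·17·8·(8/5)/20 - 17·8²/30 - 17·(8/5)³/(6·8) = -1904/375 kN·m
Load 4 — applied couple M₀=11 kN·m at a=8/3 m (b=L-a=16/3):
  M_4 = R_Ax - M_A  [x≤a] with R_A=11/6, M_A=0 = (11/6)·(8/5) - 0 = 44/15 kN·m
Superposition: M = Σ M_i = -1817/625 kN·m ≈ -2.907200 kN·m

M(8/5) = -1817/625 kN·m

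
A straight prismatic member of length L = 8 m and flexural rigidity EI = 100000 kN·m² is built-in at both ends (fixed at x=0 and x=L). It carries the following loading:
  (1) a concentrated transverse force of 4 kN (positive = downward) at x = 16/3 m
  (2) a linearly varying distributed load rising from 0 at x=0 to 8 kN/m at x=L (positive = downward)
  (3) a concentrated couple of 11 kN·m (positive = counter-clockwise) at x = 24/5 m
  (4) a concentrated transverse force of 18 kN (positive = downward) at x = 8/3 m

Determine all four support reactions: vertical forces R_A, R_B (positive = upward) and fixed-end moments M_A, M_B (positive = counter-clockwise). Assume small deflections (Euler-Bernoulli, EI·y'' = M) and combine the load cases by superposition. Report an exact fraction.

R_A = 35033/1350 kN, M_A = 29896/675 kN·m, R_B = 37867/1350 kN, M_B = -26789/675 kN·m

Load 1 — point force P=4 kN at a=16/3 m (b=L-a=8/3):
  R_A = Pb²(3a+b)/L³ = 4·(8/3)²·(3·(16/3)+(8/3))/8³ = 28/27 kN
  M_A = Pab²/L² = 4·(16/3)·(8/3)²/8² = 64/27 kN·m
  R_B = Pa²(a+3b)/L³ = 4·(16/3)²·((16/3)+3·(8/3))/8³ = 80/27 kN
  M_B = -Pa²b/L² = -4·(16/3)²·(8/3)/8² = -128/27 kN·m
Load 2 — triangular load w₀=8 kN/m (0→w₀ over full span):
  R_A = 3w₀L/20 = 3·8·8/20 = 48/5 kN
  M_A = w₀L²/30 = 8·8²/30 = 256/15 kN·m
  R_B = 7w₀L/20 = 7·8·8/20 = 112/5 kN
  M_B = -w₀L²/20 = -8·8²/20 = -128/5 kN·m
Load 3 — applied couple M₀=11 kN·m at a=24/5 m (b=L-a=16/5):
  R_A = 6M₀ab/L³ = 6·11·(24/5)·(16/5)/8³ = 99/50 kN
  M_A = M₀b(2a-b)/L² = 11·(16/5)·(2·(24/5)-(16/5))/8² = 88/25 kN·m
  R_B = -6M₀ab/L³ = -6·11·(24/5)·(16/5)/8³ = -99/50 kN
  M_B = M₀a(2b-a)/L² = 11·(24/5)·(2·(16/5)-(24/5))/8² = 33/25 kN·m
Load 4 — point force P=18 kN at a=8/3 m (b=L-a=16/3):
  R_A = Pb²(3a+b)/L³ = 18·(16/3)²·(3·(8/3)+(16/3))/8³ = 40/3 kN
  M_A = Pab²/L² = 18·(8/3)·(16/3)²/8² = 64/3 kN·m
  R_B = Pa²(a+3b)/L³ = 18·(8/3)²·((8/3)+3·(16/3))/8³ = 14/3 kN
  M_B = -Pa²b/L² = -18·(8/3)²·(16/3)/8² = -32/3 kN·m
Superposition: R_A = 35033/1350 kN, M_A = 29896/675 kN·m, R_B = 37867/1350 kN, M_B = -26789/675 kN·m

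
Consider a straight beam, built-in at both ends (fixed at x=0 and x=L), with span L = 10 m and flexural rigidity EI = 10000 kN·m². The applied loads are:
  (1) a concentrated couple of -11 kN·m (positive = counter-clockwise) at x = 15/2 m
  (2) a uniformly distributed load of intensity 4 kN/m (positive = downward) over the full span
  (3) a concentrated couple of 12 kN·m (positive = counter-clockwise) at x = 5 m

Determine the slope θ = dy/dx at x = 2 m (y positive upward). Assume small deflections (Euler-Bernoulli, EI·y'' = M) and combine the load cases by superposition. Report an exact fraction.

θ(2) = -3/1000 rad

Load 1 — applied couple M₀=-11 kN·m at a=15/2 m (b=L-a=5/2):
  θ_1 = (R_Ax²/2 - M_Ax)/EI  [x≤a] with R_A=-99/80, M_A=-55/16 = ((-99/80)·2²/2 - (-55/16)·2)/10000 = 11/25000 rad
Load 2 — uniform load w=4 kN/m over full span:
  θ_2 = -wx(L-x)(L-2x)/(12EI) = -4·2·(10-2)·(10-2·2)/(12·10000) = -2/625 rad
Load 3 — applied couple M₀=12 kN·m at a=5 m (b=L-a=5):
  θ_3 = (R_Ax²/2 - M_Ax)/EI  [x≤a] with R_A=9/5, M_A=3 = ((9/5)·2²/2 - 3·2)/10000 = -3/12500 rad
Superposition: θ = Σ θ_i = -3/1000 rad ≈ -0.003000 rad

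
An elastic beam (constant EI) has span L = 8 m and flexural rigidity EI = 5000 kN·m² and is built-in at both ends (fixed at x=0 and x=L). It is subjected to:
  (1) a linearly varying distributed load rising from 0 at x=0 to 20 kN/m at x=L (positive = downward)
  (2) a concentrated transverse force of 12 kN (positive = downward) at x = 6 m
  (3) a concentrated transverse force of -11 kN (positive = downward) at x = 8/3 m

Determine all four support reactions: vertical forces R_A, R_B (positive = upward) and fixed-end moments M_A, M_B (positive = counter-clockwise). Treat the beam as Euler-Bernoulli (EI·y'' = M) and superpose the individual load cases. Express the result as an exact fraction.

R_A = 3829/216 kN, M_A = 1843/54 kN·m, R_B = 13667/216 kN, M_B = -3833/54 kN·m

Load 1 — triangular load w₀=20 kN/m (0→w₀ over full span):
  R_A = 3w₀L/20 = 3·20·8/20 = 24 kN
  M_A = w₀L²/30 = 20·8²/30 = 128/3 kN·m
  R_B = 7w₀L/20 = 7·20·8/20 = 56 kN
  M_B = -w₀L²/20 = -20·8²/20 = -64 kN·m
Load 2 — point force P=12 kN at a=6 m (b=L-a=2):
  R_A = Pb²(3a+b)/L³ = 12·2²·(3·6+2)/8³ = 15/8 kN
  M_A = Pab²/L² = 12·6·2²/8² = 9/2 kN·m
  R_B = Pa²(a+3b)/L³ = 12·6²·(6+3·2)/8³ = 81/8 kN
  M_B = -Pa²b/L² = -12·6²·2/8² = -27/2 kN·m
Load 3 — point force P=-11 kN at a=8/3 m (b=L-a=16/3):
  R_A = Pb²(3a+b)/L³ = (-11)·(16/3)²·(3·(8/3)+(16/3))/8³ = -220/27 kN
  M_A = Pab²/L² = (-11)·(8/3)·(16/3)²/8² = -352/27 kN·m
  R_B = Pa²(a+3b)/L³ = (-11)·(8/3)²·((8/3)+3·(16/3))/8³ = -77/27 kN
  M_B = -Pa²b/L² = -(-11)·(8/3)²·(16/3)/8² = 176/27 kN·m
Superposition: R_A = 3829/216 kN, M_A = 1843/54 kN·m, R_B = 13667/216 kN, M_B = -3833/54 kN·m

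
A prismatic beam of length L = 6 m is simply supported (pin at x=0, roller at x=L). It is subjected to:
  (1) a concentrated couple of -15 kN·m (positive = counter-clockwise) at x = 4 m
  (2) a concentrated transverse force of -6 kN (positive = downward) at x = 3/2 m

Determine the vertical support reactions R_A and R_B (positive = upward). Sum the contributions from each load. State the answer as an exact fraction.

Load 1 — applied couple M₀=-15 kN·m at a=4 m (b=L-a=2):
  R_A = M₀/L = (-15)/6 = -5/2 kN
  R_B = -M₀/L = -(-15)/6 = 5/2 kN
Load 2 — point force P=-6 kN at a=3/2 m (b=L-a=9/2):
  R_A = Pb/L = (-6)·(9/2)/6 = -9/2 kN
  R_B = Pa/L = (-6)·(3/2)/6 = -3/2 kN
Superposition: R_A = -7 kN, R_B = 1 kN

R_A = -7 kN, R_B = 1 kN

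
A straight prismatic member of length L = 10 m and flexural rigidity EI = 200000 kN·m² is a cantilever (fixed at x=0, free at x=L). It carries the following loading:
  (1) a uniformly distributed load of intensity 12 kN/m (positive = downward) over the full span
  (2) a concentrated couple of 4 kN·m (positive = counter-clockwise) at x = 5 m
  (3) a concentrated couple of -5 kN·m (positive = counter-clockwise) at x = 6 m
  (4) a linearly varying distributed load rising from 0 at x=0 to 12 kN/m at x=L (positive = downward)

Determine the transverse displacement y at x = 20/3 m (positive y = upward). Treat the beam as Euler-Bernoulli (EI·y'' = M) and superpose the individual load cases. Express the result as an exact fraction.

Load 1 — uniform load w=12 kN/m over full span:
  y_1 = -wx²(x²-4Lx+6L²)/(24EI) = -12·(20/3)²·((20/3)²-4·10·(20/3)+6·10²)/(24·200000) = -17/405 m
Load 2 — applied couple M₀=4 kN·m at a=5 m (b=L-a=5):
  y_2 = M₀a(2x-a)/(2EI)  [x>a] = 4·5·(2·(20/3)-5)/(2·200000) = 1/2400 m
Load 3 — applied couple M₀=-5 kN·m at a=6 m (b=L-a=4):
  y_3 = M₀a(2x-a)/(2EI)  [x>a] = (-5)·6·(2·(20/3)-6)/(2·200000) = -11/20000 m
Load 4 — triangular load w₀=12 kN/m (0→w₀ over full span):
  y_4 = (w₀Lx³/12-w₀L²x²/6-w₀x⁵/(120L))/EI = (12·10·(20/3)³/12-12·10²·(20/3)²/6-12·(20/3)⁵/(120·10))/200000 = -184/6075 m
Superposition: y = Σ y_i = -43981/607500 m ≈ -0.072397 m

y(20/3) = -43981/607500 m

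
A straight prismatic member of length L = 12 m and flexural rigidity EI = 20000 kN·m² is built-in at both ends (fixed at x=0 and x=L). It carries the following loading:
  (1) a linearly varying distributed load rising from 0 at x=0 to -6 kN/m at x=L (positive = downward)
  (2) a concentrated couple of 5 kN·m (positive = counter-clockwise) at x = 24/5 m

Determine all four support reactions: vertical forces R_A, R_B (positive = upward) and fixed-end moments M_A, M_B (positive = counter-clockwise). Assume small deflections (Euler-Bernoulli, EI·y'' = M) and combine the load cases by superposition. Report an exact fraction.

Load 1 — triangular load w₀=-6 kN/m (0→w₀ over full span):
  R_A = 3w₀L/20 = 3·(-6)·12/20 = -54/5 kN
  M_A = w₀L²/30 = (-6)·12²/30 = -144/5 kN·m
  R_B = 7w₀L/20 = 7·(-6)·12/20 = -126/5 kN
  M_B = -w₀L²/20 = -(-6)·12²/20 = 216/5 kN·m
Load 2 — applied couple M₀=5 kN·m at a=24/5 m (b=L-a=36/5):
  R_A = 6M₀ab/L³ = 6·5·(24/5)·(36/5)/12³ = 3/5 kN
  M_A = M₀b(2a-b)/L² = 5·(36/5)·(2·(24/5)-(36/5))/12² = 3/5 kN·m
  R_B = -6M₀ab/L³ = -6·5·(24/5)·(36/5)/12³ = -3/5 kN
  M_B = M₀a(2b-a)/L² = 5·(24/5)·(2·(36/5)-(24/5))/12² = 8/5 kN·m
Superposition: R_A = -51/5 kN, M_A = -141/5 kN·m, R_B = -129/5 kN, M_B = 224/5 kN·m

R_A = -51/5 kN, M_A = -141/5 kN·m, R_B = -129/5 kN, M_B = 224/5 kN·m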